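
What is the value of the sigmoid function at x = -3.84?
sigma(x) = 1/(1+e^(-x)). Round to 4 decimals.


sigma(-3.84) = 1/(1+e^(3.84)) = 1/(1+46.525474) = 1/47.525474 = 0.0210.

0.0210


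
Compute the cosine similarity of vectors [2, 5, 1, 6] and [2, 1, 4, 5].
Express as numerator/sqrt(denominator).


dot = 43. |a|^2 = 66, |b|^2 = 46. cos = 43/sqrt(3036).

43/sqrt(3036)


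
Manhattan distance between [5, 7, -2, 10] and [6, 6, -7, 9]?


d = sum of absolute differences: |5-6|=1 + |7-6|=1 + |-2--7|=5 + |10-9|=1 = 8.

8


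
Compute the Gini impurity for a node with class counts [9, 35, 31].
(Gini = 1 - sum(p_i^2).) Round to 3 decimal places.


Total = 75. Proportions: 9/75, 35/75, 31/75. sum(p_i^2) = 0.4030. Gini = 1 - 0.4030 = 0.5970, which rounds to 0.597.

0.597


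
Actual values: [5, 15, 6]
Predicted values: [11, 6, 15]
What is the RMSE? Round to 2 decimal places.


MSE = 66.0000. RMSE = sqrt(66.0000) = 8.12.

8.12


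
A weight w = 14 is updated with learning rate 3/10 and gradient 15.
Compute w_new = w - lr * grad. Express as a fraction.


w_new = 14 - 3/10 * 15 = 14 - 9/2 = 19/2.

19/2


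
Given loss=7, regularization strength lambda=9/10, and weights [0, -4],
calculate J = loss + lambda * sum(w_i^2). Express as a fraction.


L2 sq norm = sum(w^2) = 16. J = 7 + 9/10 * 16 = 107/5.

107/5


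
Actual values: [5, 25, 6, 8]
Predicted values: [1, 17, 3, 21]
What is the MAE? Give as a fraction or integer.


MAE = (1/4) * (|5-1|=4 + |25-17|=8 + |6-3|=3 + |8-21|=13). Sum = 28. MAE = 7.

7


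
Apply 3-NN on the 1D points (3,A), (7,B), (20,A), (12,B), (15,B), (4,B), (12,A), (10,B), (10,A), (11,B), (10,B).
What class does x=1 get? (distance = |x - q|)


Distances: |3-1|=2, |7-1|=6, |20-1|=19, |12-1|=11, |15-1|=14, |4-1|=3, |12-1|=11, |10-1|=9, |10-1|=9, |11-1|=10, |10-1|=9. 3 nearest: (3,A), (4,B), (7,B). Counts: {'A': 1, 'B': 2}. Majority class: B.

B


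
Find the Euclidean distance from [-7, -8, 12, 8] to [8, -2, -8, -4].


d = sqrt(sum of squared differences). (-7-8)^2=225, (-8--2)^2=36, (12--8)^2=400, (8--4)^2=144. Sum = 805.

sqrt(805)


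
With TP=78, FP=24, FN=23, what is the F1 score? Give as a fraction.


Precision = 78/102 = 13/17. Recall = 78/101 = 78/101. F1 = 2*P*R/(P+R) = 156/203.

156/203


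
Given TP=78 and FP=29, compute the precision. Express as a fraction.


Precision = TP / (TP + FP) = 78 / 107 = 78/107.

78/107


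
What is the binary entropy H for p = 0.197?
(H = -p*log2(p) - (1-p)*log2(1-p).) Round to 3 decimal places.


H = -0.197*log2(0.197) - 0.803*log2(0.803) = 0.716.

0.716


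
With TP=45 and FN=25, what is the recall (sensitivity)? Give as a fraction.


Recall = TP / (TP + FN) = 45 / 70 = 9/14.

9/14


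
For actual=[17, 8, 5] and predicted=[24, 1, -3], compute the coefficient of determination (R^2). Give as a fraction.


Mean(y) = 10. SS_res = 162. SS_tot = 78. R^2 = 1 - 162/(78) = -14/13.

-14/13


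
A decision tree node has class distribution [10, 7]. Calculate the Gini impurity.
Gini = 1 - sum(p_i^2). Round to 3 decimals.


Total = 17. Proportions: 10/17, 7/17. sum(p_i^2) = 0.5156. Gini = 1 - 0.5156 = 0.4844, which rounds to 0.484.

0.484


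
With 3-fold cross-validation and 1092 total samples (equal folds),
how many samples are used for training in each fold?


Each validation fold has 1092/3 = 364 samples. Training set = 1092 - 364 = 728.

728


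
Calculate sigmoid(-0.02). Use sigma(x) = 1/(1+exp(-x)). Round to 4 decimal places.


sigma(-0.02) = 1/(1+e^(0.02)) = 1/(1+1.020201) = 1/2.020201 = 0.4950.

0.4950


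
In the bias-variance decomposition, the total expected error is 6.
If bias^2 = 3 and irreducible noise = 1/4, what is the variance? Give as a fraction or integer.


Total error = bias^2 + variance + irreducible noise. So variance = 6 - 3 - 1/4 = 11/4.

11/4


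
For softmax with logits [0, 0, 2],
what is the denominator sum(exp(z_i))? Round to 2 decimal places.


Denom = e^0=1.0000 + e^0=1.0000 + e^2=7.3891. Sum = 9.3891, which rounds to 9.39.

9.39


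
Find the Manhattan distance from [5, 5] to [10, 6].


d = sum of absolute differences: |5-10|=5 + |5-6|=1 = 6.

6


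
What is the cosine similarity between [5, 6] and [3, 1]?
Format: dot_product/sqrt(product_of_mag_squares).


dot = 21. |a|^2 = 61, |b|^2 = 10. cos = 21/sqrt(610).

21/sqrt(610)


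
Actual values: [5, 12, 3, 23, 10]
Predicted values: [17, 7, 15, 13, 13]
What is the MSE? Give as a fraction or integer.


MSE = (1/5) * ((5-17)^2=144 + (12-7)^2=25 + (3-15)^2=144 + (23-13)^2=100 + (10-13)^2=9). Sum = 422. MSE = 422/5.

422/5


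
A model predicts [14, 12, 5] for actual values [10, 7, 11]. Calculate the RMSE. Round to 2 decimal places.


MSE = 25.6667. RMSE = sqrt(25.6667) = 5.07.

5.07


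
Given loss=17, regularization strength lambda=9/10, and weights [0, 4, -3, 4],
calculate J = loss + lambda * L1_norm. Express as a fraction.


L1 norm = sum(|w|) = 11. J = 17 + 9/10 * 11 = 269/10.

269/10


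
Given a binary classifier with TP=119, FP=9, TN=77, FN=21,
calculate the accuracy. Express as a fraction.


Accuracy = (TP + TN) / (TP + TN + FP + FN) = (119 + 77) / 226 = 98/113.

98/113


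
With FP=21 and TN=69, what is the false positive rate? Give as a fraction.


FPR = FP / (FP + TN) = 21 / 90 = 7/30.

7/30


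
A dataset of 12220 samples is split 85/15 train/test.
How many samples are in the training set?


Test set = 12220 * 15% = 1833. Training set = 12220 - 1833 = 10387.

10387


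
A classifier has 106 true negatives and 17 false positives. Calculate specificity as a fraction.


Specificity = TN / (TN + FP) = 106 / 123 = 106/123.

106/123


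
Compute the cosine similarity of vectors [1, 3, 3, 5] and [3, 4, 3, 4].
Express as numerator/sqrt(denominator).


dot = 44. |a|^2 = 44, |b|^2 = 50. cos = 44/sqrt(2200).

44/sqrt(2200)


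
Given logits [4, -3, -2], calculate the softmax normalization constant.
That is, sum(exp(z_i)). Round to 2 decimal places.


Denom = e^4=54.5982 + e^-3=0.0498 + e^-2=0.1353. Sum = 54.7833, which rounds to 54.78.

54.78


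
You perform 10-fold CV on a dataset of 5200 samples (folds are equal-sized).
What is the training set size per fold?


Each validation fold has 5200/10 = 520 samples. Training set = 5200 - 520 = 4680.

4680


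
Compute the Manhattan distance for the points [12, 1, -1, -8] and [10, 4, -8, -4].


d = sum of absolute differences: |12-10|=2 + |1-4|=3 + |-1--8|=7 + |-8--4|=4 = 16.

16


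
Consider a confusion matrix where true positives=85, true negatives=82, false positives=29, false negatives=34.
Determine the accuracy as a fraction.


Accuracy = (TP + TN) / (TP + TN + FP + FN) = (85 + 82) / 230 = 167/230.

167/230


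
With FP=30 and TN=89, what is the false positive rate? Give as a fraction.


FPR = FP / (FP + TN) = 30 / 119 = 30/119.

30/119


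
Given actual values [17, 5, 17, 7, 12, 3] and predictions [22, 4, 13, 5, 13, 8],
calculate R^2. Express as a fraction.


Mean(y) = 61/6. SS_res = 72. SS_tot = 1109/6. R^2 = 1 - 72/(1109/6) = 677/1109.

677/1109


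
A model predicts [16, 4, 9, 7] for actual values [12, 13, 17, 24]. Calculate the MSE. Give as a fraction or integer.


MSE = (1/4) * ((12-16)^2=16 + (13-4)^2=81 + (17-9)^2=64 + (24-7)^2=289). Sum = 450. MSE = 225/2.

225/2


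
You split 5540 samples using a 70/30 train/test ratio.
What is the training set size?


Test set = 5540 * 30% = 1662. Training set = 5540 - 1662 = 3878.

3878


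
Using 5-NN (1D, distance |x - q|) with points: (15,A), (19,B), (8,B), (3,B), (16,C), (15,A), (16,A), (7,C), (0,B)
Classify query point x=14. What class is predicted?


Distances: |15-14|=1, |19-14|=5, |8-14|=6, |3-14|=11, |16-14|=2, |15-14|=1, |16-14|=2, |7-14|=7, |0-14|=14. 5 nearest: (15,A), (15,A), (16,A), (16,C), (19,B). Counts: {'A': 3, 'C': 1, 'B': 1}. Majority class: A.

A


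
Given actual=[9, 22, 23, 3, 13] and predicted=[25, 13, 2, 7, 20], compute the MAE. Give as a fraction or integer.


MAE = (1/5) * (|9-25|=16 + |22-13|=9 + |23-2|=21 + |3-7|=4 + |13-20|=7). Sum = 57. MAE = 57/5.

57/5


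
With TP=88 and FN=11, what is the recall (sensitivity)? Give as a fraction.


Recall = TP / (TP + FN) = 88 / 99 = 8/9.

8/9


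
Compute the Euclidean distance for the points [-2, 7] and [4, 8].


d = sqrt(sum of squared differences). (-2-4)^2=36, (7-8)^2=1. Sum = 37.

sqrt(37)


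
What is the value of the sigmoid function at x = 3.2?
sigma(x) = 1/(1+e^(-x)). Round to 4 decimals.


sigma(3.2) = 1/(1+e^(-3.2)) = 1/(1+0.040762) = 1/1.040762 = 0.9608.

0.9608


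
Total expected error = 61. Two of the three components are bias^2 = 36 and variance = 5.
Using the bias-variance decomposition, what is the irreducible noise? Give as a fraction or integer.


Total error = bias^2 + variance + irreducible noise. So irreducible noise = 61 - 36 - 5 = 20.

20


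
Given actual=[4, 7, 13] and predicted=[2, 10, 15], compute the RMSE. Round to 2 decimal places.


MSE = 5.6667. RMSE = sqrt(5.6667) = 2.38.

2.38


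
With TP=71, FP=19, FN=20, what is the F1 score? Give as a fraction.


Precision = 71/90 = 71/90. Recall = 71/91 = 71/91. F1 = 2*P*R/(P+R) = 142/181.

142/181


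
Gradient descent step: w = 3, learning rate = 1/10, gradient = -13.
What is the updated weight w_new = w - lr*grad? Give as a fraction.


w_new = 3 - 1/10 * -13 = 3 - -13/10 = 43/10.

43/10


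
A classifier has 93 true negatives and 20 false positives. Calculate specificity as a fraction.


Specificity = TN / (TN + FP) = 93 / 113 = 93/113.

93/113


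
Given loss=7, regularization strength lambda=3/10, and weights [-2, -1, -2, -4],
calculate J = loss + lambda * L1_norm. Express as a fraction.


L1 norm = sum(|w|) = 9. J = 7 + 3/10 * 9 = 97/10.

97/10


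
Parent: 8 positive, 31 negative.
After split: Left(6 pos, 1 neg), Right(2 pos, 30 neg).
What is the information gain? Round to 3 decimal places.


H(parent) = 0.7321. H(left) = 0.5917, H(right) = 0.3373. Weighted = (7/39)*0.5917 + (32/39)*0.3373 = 0.3830. IG = 0.7321 - 0.3830 = 0.3491, which rounds to 0.349.

0.349


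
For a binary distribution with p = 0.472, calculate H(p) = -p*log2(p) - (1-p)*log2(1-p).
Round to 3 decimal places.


H = -0.472*log2(0.472) - 0.528*log2(0.528) = 0.998.

0.998


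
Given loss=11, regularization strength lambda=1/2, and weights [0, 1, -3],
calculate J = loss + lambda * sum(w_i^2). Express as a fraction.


L2 sq norm = sum(w^2) = 10. J = 11 + 1/2 * 10 = 16.

16


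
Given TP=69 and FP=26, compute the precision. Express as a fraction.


Precision = TP / (TP + FP) = 69 / 95 = 69/95.

69/95


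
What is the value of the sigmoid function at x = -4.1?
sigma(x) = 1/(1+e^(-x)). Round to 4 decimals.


sigma(-4.1) = 1/(1+e^(4.1)) = 1/(1+60.340288) = 1/61.340288 = 0.0163.

0.0163


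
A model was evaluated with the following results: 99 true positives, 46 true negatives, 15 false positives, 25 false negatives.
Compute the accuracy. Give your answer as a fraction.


Accuracy = (TP + TN) / (TP + TN + FP + FN) = (99 + 46) / 185 = 29/37.

29/37


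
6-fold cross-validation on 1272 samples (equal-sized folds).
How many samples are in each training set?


Each validation fold has 1272/6 = 212 samples. Training set = 1272 - 212 = 1060.

1060


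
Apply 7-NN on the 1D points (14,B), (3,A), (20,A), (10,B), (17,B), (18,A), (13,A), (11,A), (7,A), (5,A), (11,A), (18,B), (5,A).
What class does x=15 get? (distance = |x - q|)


Distances: |14-15|=1, |3-15|=12, |20-15|=5, |10-15|=5, |17-15|=2, |18-15|=3, |13-15|=2, |11-15|=4, |7-15|=8, |5-15|=10, |11-15|=4, |18-15|=3, |5-15|=10. 7 nearest: (14,B), (13,A), (17,B), (18,A), (18,B), (11,A), (11,A). Counts: {'B': 3, 'A': 4}. Majority class: A.

A


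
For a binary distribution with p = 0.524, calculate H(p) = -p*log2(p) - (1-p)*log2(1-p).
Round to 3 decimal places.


H = -0.524*log2(0.524) - 0.476*log2(0.476) = 0.998.

0.998


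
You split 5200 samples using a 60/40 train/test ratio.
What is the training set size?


Test set = 5200 * 40% = 2080. Training set = 5200 - 2080 = 3120.

3120


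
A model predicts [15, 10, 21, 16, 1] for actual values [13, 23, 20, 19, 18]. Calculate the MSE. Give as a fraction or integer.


MSE = (1/5) * ((13-15)^2=4 + (23-10)^2=169 + (20-21)^2=1 + (19-16)^2=9 + (18-1)^2=289). Sum = 472. MSE = 472/5.

472/5


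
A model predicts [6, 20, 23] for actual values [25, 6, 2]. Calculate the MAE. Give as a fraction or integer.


MAE = (1/3) * (|25-6|=19 + |6-20|=14 + |2-23|=21). Sum = 54. MAE = 18.

18


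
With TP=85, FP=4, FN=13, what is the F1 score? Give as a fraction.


Precision = 85/89 = 85/89. Recall = 85/98 = 85/98. F1 = 2*P*R/(P+R) = 10/11.

10/11


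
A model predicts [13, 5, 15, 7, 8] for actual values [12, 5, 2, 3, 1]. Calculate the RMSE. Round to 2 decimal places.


MSE = 47.0000. RMSE = sqrt(47.0000) = 6.86.

6.86


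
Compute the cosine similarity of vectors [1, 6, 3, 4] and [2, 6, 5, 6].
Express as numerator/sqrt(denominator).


dot = 77. |a|^2 = 62, |b|^2 = 101. cos = 77/sqrt(6262).

77/sqrt(6262)


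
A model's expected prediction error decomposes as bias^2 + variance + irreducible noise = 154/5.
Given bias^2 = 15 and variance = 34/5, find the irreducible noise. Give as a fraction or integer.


Total error = bias^2 + variance + irreducible noise. So irreducible noise = 154/5 - 15 - 34/5 = 9.

9


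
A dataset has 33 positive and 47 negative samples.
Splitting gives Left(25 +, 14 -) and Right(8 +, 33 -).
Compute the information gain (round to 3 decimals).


H(parent) = 0.9778. H(left) = 0.9418, H(right) = 0.7121. Weighted = (39/80)*0.9418 + (41/80)*0.7121 = 0.8241. IG = 0.9778 - 0.8241 = 0.1537, which rounds to 0.154.

0.154


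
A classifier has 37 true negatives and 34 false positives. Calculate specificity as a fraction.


Specificity = TN / (TN + FP) = 37 / 71 = 37/71.

37/71


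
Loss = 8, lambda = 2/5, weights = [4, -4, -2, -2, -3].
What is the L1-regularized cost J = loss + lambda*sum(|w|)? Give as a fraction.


L1 norm = sum(|w|) = 15. J = 8 + 2/5 * 15 = 14.

14


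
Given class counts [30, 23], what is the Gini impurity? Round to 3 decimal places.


Total = 53. Proportions: 30/53, 23/53. sum(p_i^2) = 0.5087. Gini = 1 - 0.5087 = 0.4913, which rounds to 0.491.

0.491


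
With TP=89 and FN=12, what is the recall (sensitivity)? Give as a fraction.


Recall = TP / (TP + FN) = 89 / 101 = 89/101.

89/101


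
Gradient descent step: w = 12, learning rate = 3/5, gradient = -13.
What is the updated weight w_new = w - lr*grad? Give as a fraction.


w_new = 12 - 3/5 * -13 = 12 - -39/5 = 99/5.

99/5


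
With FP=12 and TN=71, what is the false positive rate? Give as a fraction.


FPR = FP / (FP + TN) = 12 / 83 = 12/83.

12/83


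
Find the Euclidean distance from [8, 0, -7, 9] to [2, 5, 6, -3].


d = sqrt(sum of squared differences). (8-2)^2=36, (0-5)^2=25, (-7-6)^2=169, (9--3)^2=144. Sum = 374.

sqrt(374)


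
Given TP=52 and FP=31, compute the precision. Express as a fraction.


Precision = TP / (TP + FP) = 52 / 83 = 52/83.

52/83


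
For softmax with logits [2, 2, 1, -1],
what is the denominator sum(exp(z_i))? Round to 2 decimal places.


Denom = e^2=7.3891 + e^2=7.3891 + e^1=2.7183 + e^-1=0.3679. Sum = 17.8644, which rounds to 17.86.

17.86


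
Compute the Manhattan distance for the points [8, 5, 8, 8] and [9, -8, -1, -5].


d = sum of absolute differences: |8-9|=1 + |5--8|=13 + |8--1|=9 + |8--5|=13 = 36.

36


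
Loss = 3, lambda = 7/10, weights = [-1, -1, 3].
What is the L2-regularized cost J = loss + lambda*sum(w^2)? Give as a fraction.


L2 sq norm = sum(w^2) = 11. J = 3 + 7/10 * 11 = 107/10.

107/10


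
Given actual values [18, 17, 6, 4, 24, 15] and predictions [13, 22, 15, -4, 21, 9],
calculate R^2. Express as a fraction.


Mean(y) = 14. SS_res = 240. SS_tot = 290. R^2 = 1 - 240/(290) = 5/29.

5/29


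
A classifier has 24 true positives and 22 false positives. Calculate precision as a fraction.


Precision = TP / (TP + FP) = 24 / 46 = 12/23.

12/23


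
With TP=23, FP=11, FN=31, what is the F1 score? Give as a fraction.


Precision = 23/34 = 23/34. Recall = 23/54 = 23/54. F1 = 2*P*R/(P+R) = 23/44.

23/44


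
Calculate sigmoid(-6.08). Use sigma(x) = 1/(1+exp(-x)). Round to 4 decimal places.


sigma(-6.08) = 1/(1+e^(6.08)) = 1/(1+437.029195) = 1/438.029195 = 0.0023.

0.0023


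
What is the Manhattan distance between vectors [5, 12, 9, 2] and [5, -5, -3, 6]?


d = sum of absolute differences: |5-5|=0 + |12--5|=17 + |9--3|=12 + |2-6|=4 = 33.

33


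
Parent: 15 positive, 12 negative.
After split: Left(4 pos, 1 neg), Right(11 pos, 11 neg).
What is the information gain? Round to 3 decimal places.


H(parent) = 0.9911. H(left) = 0.7219, H(right) = 1.0000. Weighted = (5/27)*0.7219 + (22/27)*1.0000 = 0.9485. IG = 0.9911 - 0.9485 = 0.0426, which rounds to 0.043.

0.043


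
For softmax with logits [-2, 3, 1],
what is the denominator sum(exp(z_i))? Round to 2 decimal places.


Denom = e^-2=0.1353 + e^3=20.0855 + e^1=2.7183. Sum = 22.9391, which rounds to 22.94.

22.94


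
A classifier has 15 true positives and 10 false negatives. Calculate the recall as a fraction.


Recall = TP / (TP + FN) = 15 / 25 = 3/5.

3/5


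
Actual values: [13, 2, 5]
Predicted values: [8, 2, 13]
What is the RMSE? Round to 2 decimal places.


MSE = 29.6667. RMSE = sqrt(29.6667) = 5.45.

5.45


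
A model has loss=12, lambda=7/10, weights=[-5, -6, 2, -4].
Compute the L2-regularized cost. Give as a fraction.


L2 sq norm = sum(w^2) = 81. J = 12 + 7/10 * 81 = 687/10.

687/10


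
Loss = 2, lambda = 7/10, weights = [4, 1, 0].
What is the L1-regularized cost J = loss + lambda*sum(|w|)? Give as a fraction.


L1 norm = sum(|w|) = 5. J = 2 + 7/10 * 5 = 11/2.

11/2


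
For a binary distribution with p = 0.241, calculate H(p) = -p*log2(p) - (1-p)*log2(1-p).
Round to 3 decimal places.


H = -0.241*log2(0.241) - 0.759*log2(0.759) = 0.797.

0.797


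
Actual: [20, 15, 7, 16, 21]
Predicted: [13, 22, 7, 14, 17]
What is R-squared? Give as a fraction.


Mean(y) = 79/5. SS_res = 118. SS_tot = 614/5. R^2 = 1 - 118/(614/5) = 12/307.

12/307


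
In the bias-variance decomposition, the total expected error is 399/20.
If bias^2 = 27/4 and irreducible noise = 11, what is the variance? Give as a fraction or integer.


Total error = bias^2 + variance + irreducible noise. So variance = 399/20 - 27/4 - 11 = 11/5.

11/5


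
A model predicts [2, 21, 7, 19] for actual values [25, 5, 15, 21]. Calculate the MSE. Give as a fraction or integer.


MSE = (1/4) * ((25-2)^2=529 + (5-21)^2=256 + (15-7)^2=64 + (21-19)^2=4). Sum = 853. MSE = 853/4.

853/4


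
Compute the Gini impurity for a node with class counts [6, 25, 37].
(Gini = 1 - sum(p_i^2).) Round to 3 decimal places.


Total = 68. Proportions: 6/68, 25/68, 37/68. sum(p_i^2) = 0.4390. Gini = 1 - 0.4390 = 0.5610, which rounds to 0.561.

0.561


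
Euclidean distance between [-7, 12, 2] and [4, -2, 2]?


d = sqrt(sum of squared differences). (-7-4)^2=121, (12--2)^2=196, (2-2)^2=0. Sum = 317.

sqrt(317)


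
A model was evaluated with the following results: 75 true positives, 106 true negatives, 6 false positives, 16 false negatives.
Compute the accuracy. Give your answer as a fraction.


Accuracy = (TP + TN) / (TP + TN + FP + FN) = (75 + 106) / 203 = 181/203.

181/203


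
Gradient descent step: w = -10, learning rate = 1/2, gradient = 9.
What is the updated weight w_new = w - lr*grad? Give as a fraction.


w_new = -10 - 1/2 * 9 = -10 - 9/2 = -29/2.

-29/2


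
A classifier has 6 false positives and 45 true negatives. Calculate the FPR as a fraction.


FPR = FP / (FP + TN) = 6 / 51 = 2/17.

2/17


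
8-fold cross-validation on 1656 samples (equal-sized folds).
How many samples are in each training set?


Each validation fold has 1656/8 = 207 samples. Training set = 1656 - 207 = 1449.

1449


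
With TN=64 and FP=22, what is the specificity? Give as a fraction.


Specificity = TN / (TN + FP) = 64 / 86 = 32/43.

32/43


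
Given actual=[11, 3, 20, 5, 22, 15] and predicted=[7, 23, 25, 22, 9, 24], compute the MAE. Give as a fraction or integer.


MAE = (1/6) * (|11-7|=4 + |3-23|=20 + |20-25|=5 + |5-22|=17 + |22-9|=13 + |15-24|=9). Sum = 68. MAE = 34/3.

34/3


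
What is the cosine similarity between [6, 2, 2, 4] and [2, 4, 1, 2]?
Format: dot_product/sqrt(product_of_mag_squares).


dot = 30. |a|^2 = 60, |b|^2 = 25. cos = 30/sqrt(1500).

30/sqrt(1500)


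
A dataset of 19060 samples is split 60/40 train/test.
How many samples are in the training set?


Test set = 19060 * 40% = 7624. Training set = 19060 - 7624 = 11436.

11436


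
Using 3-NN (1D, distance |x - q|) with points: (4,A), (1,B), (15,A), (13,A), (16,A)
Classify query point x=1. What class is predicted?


Distances: |4-1|=3, |1-1|=0, |15-1|=14, |13-1|=12, |16-1|=15. 3 nearest: (1,B), (4,A), (13,A). Counts: {'B': 1, 'A': 2}. Majority class: A.

A


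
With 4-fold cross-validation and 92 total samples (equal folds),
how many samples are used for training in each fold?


Each validation fold has 92/4 = 23 samples. Training set = 92 - 23 = 69.

69


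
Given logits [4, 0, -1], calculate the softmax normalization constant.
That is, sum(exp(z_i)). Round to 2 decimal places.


Denom = e^4=54.5982 + e^0=1.0000 + e^-1=0.3679. Sum = 55.9661, which rounds to 55.97.

55.97


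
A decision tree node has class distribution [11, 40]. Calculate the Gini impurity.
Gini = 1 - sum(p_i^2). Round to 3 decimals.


Total = 51. Proportions: 11/51, 40/51. sum(p_i^2) = 0.6617. Gini = 1 - 0.6617 = 0.3383, which rounds to 0.338.

0.338


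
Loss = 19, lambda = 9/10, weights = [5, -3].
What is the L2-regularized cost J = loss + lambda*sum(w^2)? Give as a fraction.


L2 sq norm = sum(w^2) = 34. J = 19 + 9/10 * 34 = 248/5.

248/5


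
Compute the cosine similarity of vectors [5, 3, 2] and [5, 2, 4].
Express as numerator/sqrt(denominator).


dot = 39. |a|^2 = 38, |b|^2 = 45. cos = 39/sqrt(1710).

39/sqrt(1710)


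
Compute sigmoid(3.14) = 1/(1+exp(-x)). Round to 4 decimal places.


sigma(3.14) = 1/(1+e^(-3.14)) = 1/(1+0.043283) = 1/1.043283 = 0.9585.

0.9585


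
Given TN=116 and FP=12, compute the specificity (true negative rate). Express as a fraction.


Specificity = TN / (TN + FP) = 116 / 128 = 29/32.

29/32


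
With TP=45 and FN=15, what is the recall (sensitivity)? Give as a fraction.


Recall = TP / (TP + FN) = 45 / 60 = 3/4.

3/4


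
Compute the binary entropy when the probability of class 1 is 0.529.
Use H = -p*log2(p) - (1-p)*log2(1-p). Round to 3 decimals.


H = -0.529*log2(0.529) - 0.471*log2(0.471) = 0.998.

0.998


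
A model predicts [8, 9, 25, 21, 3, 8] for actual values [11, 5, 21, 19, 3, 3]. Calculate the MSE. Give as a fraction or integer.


MSE = (1/6) * ((11-8)^2=9 + (5-9)^2=16 + (21-25)^2=16 + (19-21)^2=4 + (3-3)^2=0 + (3-8)^2=25). Sum = 70. MSE = 35/3.

35/3


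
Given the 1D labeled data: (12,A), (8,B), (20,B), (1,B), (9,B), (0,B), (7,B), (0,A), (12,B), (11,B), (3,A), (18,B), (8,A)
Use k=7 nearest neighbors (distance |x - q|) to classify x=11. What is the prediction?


Distances: |12-11|=1, |8-11|=3, |20-11|=9, |1-11|=10, |9-11|=2, |0-11|=11, |7-11|=4, |0-11|=11, |12-11|=1, |11-11|=0, |3-11|=8, |18-11|=7, |8-11|=3. 7 nearest: (11,B), (12,A), (12,B), (9,B), (8,A), (8,B), (7,B). Counts: {'B': 5, 'A': 2}. Majority class: B.

B


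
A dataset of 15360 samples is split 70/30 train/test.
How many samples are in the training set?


Test set = 15360 * 30% = 4608. Training set = 15360 - 4608 = 10752.

10752


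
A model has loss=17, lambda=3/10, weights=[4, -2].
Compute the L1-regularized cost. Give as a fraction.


L1 norm = sum(|w|) = 6. J = 17 + 3/10 * 6 = 94/5.

94/5


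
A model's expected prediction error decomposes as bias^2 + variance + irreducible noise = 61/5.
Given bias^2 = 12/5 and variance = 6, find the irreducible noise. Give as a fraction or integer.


Total error = bias^2 + variance + irreducible noise. So irreducible noise = 61/5 - 12/5 - 6 = 19/5.

19/5


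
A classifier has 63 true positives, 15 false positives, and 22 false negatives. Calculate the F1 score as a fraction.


Precision = 63/78 = 21/26. Recall = 63/85 = 63/85. F1 = 2*P*R/(P+R) = 126/163.

126/163


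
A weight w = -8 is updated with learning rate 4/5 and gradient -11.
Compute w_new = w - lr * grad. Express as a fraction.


w_new = -8 - 4/5 * -11 = -8 - -44/5 = 4/5.

4/5


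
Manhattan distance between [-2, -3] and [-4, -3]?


d = sum of absolute differences: |-2--4|=2 + |-3--3|=0 = 2.

2


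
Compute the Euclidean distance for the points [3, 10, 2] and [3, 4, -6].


d = sqrt(sum of squared differences). (3-3)^2=0, (10-4)^2=36, (2--6)^2=64. Sum = 100.

10


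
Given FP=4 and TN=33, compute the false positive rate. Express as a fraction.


FPR = FP / (FP + TN) = 4 / 37 = 4/37.

4/37


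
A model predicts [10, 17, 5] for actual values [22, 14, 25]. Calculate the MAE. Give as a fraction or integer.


MAE = (1/3) * (|22-10|=12 + |14-17|=3 + |25-5|=20). Sum = 35. MAE = 35/3.

35/3


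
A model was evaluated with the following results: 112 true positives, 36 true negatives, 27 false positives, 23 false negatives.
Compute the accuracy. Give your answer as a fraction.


Accuracy = (TP + TN) / (TP + TN + FP + FN) = (112 + 36) / 198 = 74/99.

74/99


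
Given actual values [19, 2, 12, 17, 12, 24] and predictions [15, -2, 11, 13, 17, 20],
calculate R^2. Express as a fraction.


Mean(y) = 43/3. SS_res = 90. SS_tot = 856/3. R^2 = 1 - 90/(856/3) = 293/428.

293/428


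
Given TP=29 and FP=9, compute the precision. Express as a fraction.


Precision = TP / (TP + FP) = 29 / 38 = 29/38.

29/38


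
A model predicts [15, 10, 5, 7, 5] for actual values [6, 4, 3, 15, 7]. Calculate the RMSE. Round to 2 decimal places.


MSE = 37.8000. RMSE = sqrt(37.8000) = 6.15.

6.15


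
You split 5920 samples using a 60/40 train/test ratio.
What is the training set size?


Test set = 5920 * 40% = 2368. Training set = 5920 - 2368 = 3552.

3552


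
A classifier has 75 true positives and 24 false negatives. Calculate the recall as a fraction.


Recall = TP / (TP + FN) = 75 / 99 = 25/33.

25/33


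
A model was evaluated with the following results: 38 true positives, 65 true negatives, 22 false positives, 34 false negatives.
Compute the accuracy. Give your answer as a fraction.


Accuracy = (TP + TN) / (TP + TN + FP + FN) = (38 + 65) / 159 = 103/159.

103/159


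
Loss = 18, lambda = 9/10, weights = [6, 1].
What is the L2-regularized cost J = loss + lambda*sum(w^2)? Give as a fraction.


L2 sq norm = sum(w^2) = 37. J = 18 + 9/10 * 37 = 513/10.

513/10


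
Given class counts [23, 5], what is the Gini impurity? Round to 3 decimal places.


Total = 28. Proportions: 23/28, 5/28. sum(p_i^2) = 0.7066. Gini = 1 - 0.7066 = 0.2934, which rounds to 0.293.

0.293


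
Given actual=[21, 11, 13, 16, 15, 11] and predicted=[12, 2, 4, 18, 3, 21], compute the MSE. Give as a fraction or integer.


MSE = (1/6) * ((21-12)^2=81 + (11-2)^2=81 + (13-4)^2=81 + (16-18)^2=4 + (15-3)^2=144 + (11-21)^2=100). Sum = 491. MSE = 491/6.

491/6


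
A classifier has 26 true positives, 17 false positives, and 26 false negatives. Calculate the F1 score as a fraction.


Precision = 26/43 = 26/43. Recall = 26/52 = 1/2. F1 = 2*P*R/(P+R) = 52/95.

52/95


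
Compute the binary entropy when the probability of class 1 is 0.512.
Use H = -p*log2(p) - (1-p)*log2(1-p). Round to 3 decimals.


H = -0.512*log2(0.512) - 0.488*log2(0.488) = 1.000.

1.000


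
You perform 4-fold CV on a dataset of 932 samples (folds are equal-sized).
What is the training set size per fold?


Each validation fold has 932/4 = 233 samples. Training set = 932 - 233 = 699.

699


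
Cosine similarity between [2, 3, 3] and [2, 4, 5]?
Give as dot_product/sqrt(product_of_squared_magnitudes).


dot = 31. |a|^2 = 22, |b|^2 = 45. cos = 31/sqrt(990).

31/sqrt(990)


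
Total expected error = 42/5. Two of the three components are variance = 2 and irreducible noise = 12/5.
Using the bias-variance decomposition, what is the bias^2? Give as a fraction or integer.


Total error = bias^2 + variance + irreducible noise. So bias^2 = 42/5 - 2 - 12/5 = 4.

4


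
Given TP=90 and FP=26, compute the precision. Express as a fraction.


Precision = TP / (TP + FP) = 90 / 116 = 45/58.

45/58


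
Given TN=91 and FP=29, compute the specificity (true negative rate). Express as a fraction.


Specificity = TN / (TN + FP) = 91 / 120 = 91/120.

91/120


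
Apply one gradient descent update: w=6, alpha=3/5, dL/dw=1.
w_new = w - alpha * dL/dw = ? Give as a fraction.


w_new = 6 - 3/5 * 1 = 6 - 3/5 = 27/5.

27/5


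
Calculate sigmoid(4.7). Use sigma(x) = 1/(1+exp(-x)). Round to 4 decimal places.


sigma(4.7) = 1/(1+e^(-4.7)) = 1/(1+0.009095) = 1/1.009095 = 0.9910.

0.9910


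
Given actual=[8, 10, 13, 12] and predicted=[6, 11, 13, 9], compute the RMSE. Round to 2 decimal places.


MSE = 3.5000. RMSE = sqrt(3.5000) = 1.87.

1.87


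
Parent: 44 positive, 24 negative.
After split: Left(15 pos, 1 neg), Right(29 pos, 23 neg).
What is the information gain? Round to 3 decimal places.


H(parent) = 0.9367. H(left) = 0.3373, H(right) = 0.9904. Weighted = (16/68)*0.3373 + (52/68)*0.9904 = 0.8367. IG = 0.9367 - 0.8367 = 0.1000, which rounds to 0.100.

0.100


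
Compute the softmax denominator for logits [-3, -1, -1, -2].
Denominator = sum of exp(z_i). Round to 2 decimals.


Denom = e^-3=0.0498 + e^-1=0.3679 + e^-1=0.3679 + e^-2=0.1353. Sum = 0.9209, which rounds to 0.92.

0.92


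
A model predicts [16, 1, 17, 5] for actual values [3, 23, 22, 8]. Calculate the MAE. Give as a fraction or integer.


MAE = (1/4) * (|3-16|=13 + |23-1|=22 + |22-17|=5 + |8-5|=3). Sum = 43. MAE = 43/4.

43/4


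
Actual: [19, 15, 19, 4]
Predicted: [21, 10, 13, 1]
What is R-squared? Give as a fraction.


Mean(y) = 57/4. SS_res = 74. SS_tot = 603/4. R^2 = 1 - 74/(603/4) = 307/603.

307/603


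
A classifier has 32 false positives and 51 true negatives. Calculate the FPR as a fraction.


FPR = FP / (FP + TN) = 32 / 83 = 32/83.

32/83


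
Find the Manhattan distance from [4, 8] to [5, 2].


d = sum of absolute differences: |4-5|=1 + |8-2|=6 = 7.

7


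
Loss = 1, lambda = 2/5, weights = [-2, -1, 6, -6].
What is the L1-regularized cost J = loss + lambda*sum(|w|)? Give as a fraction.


L1 norm = sum(|w|) = 15. J = 1 + 2/5 * 15 = 7.

7


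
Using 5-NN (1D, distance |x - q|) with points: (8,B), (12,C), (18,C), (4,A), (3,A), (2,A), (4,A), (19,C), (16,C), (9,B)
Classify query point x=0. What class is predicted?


Distances: |8-0|=8, |12-0|=12, |18-0|=18, |4-0|=4, |3-0|=3, |2-0|=2, |4-0|=4, |19-0|=19, |16-0|=16, |9-0|=9. 5 nearest: (2,A), (3,A), (4,A), (4,A), (8,B). Counts: {'A': 4, 'B': 1}. Majority class: A.

A


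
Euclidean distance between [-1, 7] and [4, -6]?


d = sqrt(sum of squared differences). (-1-4)^2=25, (7--6)^2=169. Sum = 194.

sqrt(194)


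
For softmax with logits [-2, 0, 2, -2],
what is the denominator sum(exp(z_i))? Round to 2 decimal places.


Denom = e^-2=0.1353 + e^0=1.0000 + e^2=7.3891 + e^-2=0.1353. Sum = 8.6597, which rounds to 8.66.

8.66


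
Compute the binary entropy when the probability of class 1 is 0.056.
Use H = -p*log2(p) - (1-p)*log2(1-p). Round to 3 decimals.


H = -0.056*log2(0.056) - 0.944*log2(0.944) = 0.311.

0.311


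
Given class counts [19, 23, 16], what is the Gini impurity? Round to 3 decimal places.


Total = 58. Proportions: 19/58, 23/58, 16/58. sum(p_i^2) = 0.3407. Gini = 1 - 0.3407 = 0.6593, which rounds to 0.659.

0.659


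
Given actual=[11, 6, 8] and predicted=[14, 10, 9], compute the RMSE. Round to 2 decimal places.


MSE = 8.6667. RMSE = sqrt(8.6667) = 2.94.

2.94


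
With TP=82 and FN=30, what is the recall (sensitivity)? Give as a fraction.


Recall = TP / (TP + FN) = 82 / 112 = 41/56.

41/56


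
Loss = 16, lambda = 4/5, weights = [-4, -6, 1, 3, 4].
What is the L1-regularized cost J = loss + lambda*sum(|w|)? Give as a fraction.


L1 norm = sum(|w|) = 18. J = 16 + 4/5 * 18 = 152/5.

152/5


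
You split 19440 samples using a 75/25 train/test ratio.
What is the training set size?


Test set = 19440 * 25% = 4860. Training set = 19440 - 4860 = 14580.

14580


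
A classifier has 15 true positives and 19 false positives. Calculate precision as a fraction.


Precision = TP / (TP + FP) = 15 / 34 = 15/34.

15/34


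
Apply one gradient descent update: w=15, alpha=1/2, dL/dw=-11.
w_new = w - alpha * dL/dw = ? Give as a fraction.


w_new = 15 - 1/2 * -11 = 15 - -11/2 = 41/2.

41/2


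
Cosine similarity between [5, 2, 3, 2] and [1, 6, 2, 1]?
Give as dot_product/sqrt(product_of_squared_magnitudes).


dot = 25. |a|^2 = 42, |b|^2 = 42. cos = 25/sqrt(1764).

25/sqrt(1764)


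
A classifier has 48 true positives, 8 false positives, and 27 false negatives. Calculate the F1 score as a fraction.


Precision = 48/56 = 6/7. Recall = 48/75 = 16/25. F1 = 2*P*R/(P+R) = 96/131.

96/131


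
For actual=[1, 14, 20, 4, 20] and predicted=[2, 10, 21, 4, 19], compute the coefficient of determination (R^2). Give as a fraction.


Mean(y) = 59/5. SS_res = 19. SS_tot = 1584/5. R^2 = 1 - 19/(1584/5) = 1489/1584.

1489/1584


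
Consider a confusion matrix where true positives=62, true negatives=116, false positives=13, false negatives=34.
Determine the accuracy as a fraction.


Accuracy = (TP + TN) / (TP + TN + FP + FN) = (62 + 116) / 225 = 178/225.

178/225


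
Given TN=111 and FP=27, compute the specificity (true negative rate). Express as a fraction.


Specificity = TN / (TN + FP) = 111 / 138 = 37/46.

37/46


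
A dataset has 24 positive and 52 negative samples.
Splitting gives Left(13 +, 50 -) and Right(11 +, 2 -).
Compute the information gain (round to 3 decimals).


H(parent) = 0.8997. H(left) = 0.7344, H(right) = 0.6194. Weighted = (63/76)*0.7344 + (13/76)*0.6194 = 0.7147. IG = 0.8997 - 0.7147 = 0.1850, which rounds to 0.185.

0.185


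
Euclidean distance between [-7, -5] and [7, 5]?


d = sqrt(sum of squared differences). (-7-7)^2=196, (-5-5)^2=100. Sum = 296.

sqrt(296)


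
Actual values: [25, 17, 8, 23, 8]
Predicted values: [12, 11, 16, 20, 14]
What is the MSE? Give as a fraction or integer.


MSE = (1/5) * ((25-12)^2=169 + (17-11)^2=36 + (8-16)^2=64 + (23-20)^2=9 + (8-14)^2=36). Sum = 314. MSE = 314/5.

314/5


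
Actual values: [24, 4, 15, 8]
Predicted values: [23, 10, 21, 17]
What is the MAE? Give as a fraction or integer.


MAE = (1/4) * (|24-23|=1 + |4-10|=6 + |15-21|=6 + |8-17|=9). Sum = 22. MAE = 11/2.

11/2


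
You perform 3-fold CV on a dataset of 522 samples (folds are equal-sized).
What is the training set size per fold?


Each validation fold has 522/3 = 174 samples. Training set = 522 - 174 = 348.

348


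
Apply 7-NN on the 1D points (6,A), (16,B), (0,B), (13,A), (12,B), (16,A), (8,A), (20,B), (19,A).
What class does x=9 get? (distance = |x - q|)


Distances: |6-9|=3, |16-9|=7, |0-9|=9, |13-9|=4, |12-9|=3, |16-9|=7, |8-9|=1, |20-9|=11, |19-9|=10. 7 nearest: (8,A), (6,A), (12,B), (13,A), (16,A), (16,B), (0,B). Counts: {'A': 4, 'B': 3}. Majority class: A.

A


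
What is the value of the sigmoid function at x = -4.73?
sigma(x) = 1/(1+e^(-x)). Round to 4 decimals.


sigma(-4.73) = 1/(1+e^(4.73)) = 1/(1+113.295562) = 1/114.295562 = 0.0087.

0.0087


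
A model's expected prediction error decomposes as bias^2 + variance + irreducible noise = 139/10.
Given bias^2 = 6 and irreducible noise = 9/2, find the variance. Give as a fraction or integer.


Total error = bias^2 + variance + irreducible noise. So variance = 139/10 - 6 - 9/2 = 17/5.

17/5


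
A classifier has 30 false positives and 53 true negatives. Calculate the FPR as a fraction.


FPR = FP / (FP + TN) = 30 / 83 = 30/83.

30/83


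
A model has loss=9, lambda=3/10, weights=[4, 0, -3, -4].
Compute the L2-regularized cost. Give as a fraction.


L2 sq norm = sum(w^2) = 41. J = 9 + 3/10 * 41 = 213/10.

213/10


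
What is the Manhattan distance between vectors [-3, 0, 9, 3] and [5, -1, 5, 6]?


d = sum of absolute differences: |-3-5|=8 + |0--1|=1 + |9-5|=4 + |3-6|=3 = 16.

16


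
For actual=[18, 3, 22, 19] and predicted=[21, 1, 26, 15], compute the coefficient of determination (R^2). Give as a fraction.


Mean(y) = 31/2. SS_res = 45. SS_tot = 217. R^2 = 1 - 45/(217) = 172/217.

172/217


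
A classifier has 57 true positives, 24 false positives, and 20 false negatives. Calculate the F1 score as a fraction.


Precision = 57/81 = 19/27. Recall = 57/77 = 57/77. F1 = 2*P*R/(P+R) = 57/79.

57/79


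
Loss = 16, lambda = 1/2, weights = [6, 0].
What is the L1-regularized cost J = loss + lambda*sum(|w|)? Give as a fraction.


L1 norm = sum(|w|) = 6. J = 16 + 1/2 * 6 = 19.

19


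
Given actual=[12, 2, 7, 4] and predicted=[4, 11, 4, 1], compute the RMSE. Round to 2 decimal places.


MSE = 40.7500. RMSE = sqrt(40.7500) = 6.38.

6.38


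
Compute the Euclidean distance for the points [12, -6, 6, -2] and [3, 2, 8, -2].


d = sqrt(sum of squared differences). (12-3)^2=81, (-6-2)^2=64, (6-8)^2=4, (-2--2)^2=0. Sum = 149.

sqrt(149)


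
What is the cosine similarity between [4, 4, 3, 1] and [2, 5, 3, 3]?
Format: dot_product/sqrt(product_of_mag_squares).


dot = 40. |a|^2 = 42, |b|^2 = 47. cos = 40/sqrt(1974).

40/sqrt(1974)


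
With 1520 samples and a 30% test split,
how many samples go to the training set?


Test set = 1520 * 30% = 456. Training set = 1520 - 456 = 1064.

1064


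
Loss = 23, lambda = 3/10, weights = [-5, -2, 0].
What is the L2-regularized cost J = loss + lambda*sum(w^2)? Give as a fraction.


L2 sq norm = sum(w^2) = 29. J = 23 + 3/10 * 29 = 317/10.

317/10


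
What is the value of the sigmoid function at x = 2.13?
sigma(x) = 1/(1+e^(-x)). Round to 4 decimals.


sigma(2.13) = 1/(1+e^(-2.13)) = 1/(1+0.118837) = 1/1.118837 = 0.8938.

0.8938


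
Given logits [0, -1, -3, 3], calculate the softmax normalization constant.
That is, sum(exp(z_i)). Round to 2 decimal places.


Denom = e^0=1.0000 + e^-1=0.3679 + e^-3=0.0498 + e^3=20.0855. Sum = 21.5032, which rounds to 21.50.

21.50


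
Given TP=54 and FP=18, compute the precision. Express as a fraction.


Precision = TP / (TP + FP) = 54 / 72 = 3/4.

3/4


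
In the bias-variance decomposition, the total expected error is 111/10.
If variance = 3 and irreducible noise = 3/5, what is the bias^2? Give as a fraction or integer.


Total error = bias^2 + variance + irreducible noise. So bias^2 = 111/10 - 3 - 3/5 = 15/2.

15/2


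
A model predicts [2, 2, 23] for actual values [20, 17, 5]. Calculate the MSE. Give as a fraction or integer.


MSE = (1/3) * ((20-2)^2=324 + (17-2)^2=225 + (5-23)^2=324). Sum = 873. MSE = 291.

291


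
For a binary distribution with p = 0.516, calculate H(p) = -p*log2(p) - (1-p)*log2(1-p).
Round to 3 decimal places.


H = -0.516*log2(0.516) - 0.484*log2(0.484) = 0.999.

0.999


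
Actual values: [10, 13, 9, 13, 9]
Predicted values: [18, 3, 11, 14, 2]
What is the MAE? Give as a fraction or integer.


MAE = (1/5) * (|10-18|=8 + |13-3|=10 + |9-11|=2 + |13-14|=1 + |9-2|=7). Sum = 28. MAE = 28/5.

28/5
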